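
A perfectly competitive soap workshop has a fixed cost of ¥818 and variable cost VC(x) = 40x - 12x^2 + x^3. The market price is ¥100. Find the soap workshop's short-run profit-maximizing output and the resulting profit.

Profit = -¥18 at x = 10

AVC = 40 - 12x + x^2; min AVC = ¥4 at x = 6. Since P = ¥100 ≥ min AVC, the firm produces.
MC = 40 - 24x + 3x^2. Setting P = MC and taking the root on the rising branch gives x* = 10.
TR = 100·10 = 1000. TC = 818 + 200 = 1018. Profit = 1000 − 1018 = -¥18.
Shutting down would mean losing the fixed cost of ¥818, so operating at a loss of ¥18 is better by ¥800.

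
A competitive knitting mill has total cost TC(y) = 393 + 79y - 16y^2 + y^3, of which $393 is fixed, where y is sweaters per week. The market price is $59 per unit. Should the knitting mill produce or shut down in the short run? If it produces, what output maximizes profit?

Produce at y = 10

From TC, MC = TC'(y) = 79 - 32y + 3y^2 and AVC = VC/y = 79 - 16y + y^2.
The AVC parabola has its vertex at y = 16/2 = 8, where AVC = 79 - 16·8 + 8^2 = $15.
P = $59 exceeds min AVC = $15, so the firm stays open.
Solving P = MC: 20 - 32y + 3y^2 = 0 ⇒ y = 2/3 or 10. On the upward-sloping branch, y* = 10.
Check: AVC at y = 10 is $19 ≤ P, so revenue covers variable cost.
Profit = P·y − TC = 59·10 − 583 = $7.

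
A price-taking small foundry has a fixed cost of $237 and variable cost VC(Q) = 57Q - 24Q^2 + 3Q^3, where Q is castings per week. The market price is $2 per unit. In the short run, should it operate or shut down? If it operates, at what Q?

From TC, MC = TC'(Q) = 57 - 48Q + 9Q^2 and AVC = VC/Q = 57 - 24Q + 3Q^2.
AVC is minimized where dAVC/dQ = -24 + 6Q = 0, at Q = 4; min AVC = 57 - 24·4 + 3·4^2 = $9.
P = $2 lies below min AVC = $9; no output level covers variable cost.
The firm minimizes its loss by shutting down and losing only its fixed cost of $237.

Shut down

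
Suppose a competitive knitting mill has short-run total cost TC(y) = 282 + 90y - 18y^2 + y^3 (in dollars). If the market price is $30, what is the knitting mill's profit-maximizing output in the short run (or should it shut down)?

Variable cost is VC = 90y - 18y^2 + y^3, so AVC = VC/y = 90 - 18y + y^2 and MC = dTC/dy = 90 - 36y + 3y^2.
The AVC parabola has its vertex at y = 18/2 = 9, where AVC = 90 - 18·9 + 9^2 = $9.
Since P = $30 ≥ min AVC = $9, price covers variable cost and the firm should produce.
Solving P = MC: 60 - 36y + 3y^2 = 0 ⇒ y = 2 or 10. On the upward-sloping branch, y* = 10.
Check: AVC at y = 10 is $10 ≤ P, so revenue covers variable cost.
Profit = P·y − TC = 30·10 − 382 = -$82, a loss, but smaller than the $282 fixed cost the firm would lose by shutting down.

Produce at y = 10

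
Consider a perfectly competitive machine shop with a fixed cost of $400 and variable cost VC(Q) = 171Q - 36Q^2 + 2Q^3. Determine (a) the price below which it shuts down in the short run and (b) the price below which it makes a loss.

AVC = 171 - 36Q + 2Q^2; minimized at Q = 9, giving min AVC = $9. That is the shutdown price.
ATC = 400/Q + 171 - 36Q + 2Q^2. Setting dATC/dQ = −400/Q^2 − 36 + 4Q = 0 gives Q = 10 (since 4·10^3 − 36·10^2 = 400).
min ATC = 400/10 + 171 − 36·10 + 2·10^2 = $51. That is the break-even price.
Between these two prices the firm operates at a loss; above $51 it earns a profit.

Shutdown price = $9; break-even price = $51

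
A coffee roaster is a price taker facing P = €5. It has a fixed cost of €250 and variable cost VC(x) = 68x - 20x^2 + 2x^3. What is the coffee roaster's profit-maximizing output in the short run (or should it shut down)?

Strip out fixed cost: VC = 68x - 20x^2 + 2x^3. Then AVC = 68 - 20x + 2x^2 and MC = 68 - 40x + 6x^2.
The AVC parabola has its vertex at x = 20/4 = 5, where AVC = 68 - 20·5 + 2·5^2 = €18.
Since P = €5 < min AVC = €18, price fails to cover variable cost at any output.
Best response: produce nothing and absorb the €250 fixed cost.

Shut down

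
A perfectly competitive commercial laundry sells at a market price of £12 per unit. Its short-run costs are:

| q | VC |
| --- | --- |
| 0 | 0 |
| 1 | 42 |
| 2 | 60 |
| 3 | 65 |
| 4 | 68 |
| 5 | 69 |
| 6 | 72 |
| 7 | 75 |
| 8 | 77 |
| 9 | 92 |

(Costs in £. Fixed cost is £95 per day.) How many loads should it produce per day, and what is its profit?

Tabulate TR − TC: q=0: -95; q=1: -125; q=2: -131; q=3: -124; q=4: -115; q=5: -104; q=6: -95; q=7: -86; q=8: -76; q=9: -79.
Profit is maximized at q = 8. AVC there is 77/8 = £9.62 ≤ P, so producing beats shutting down (which would give -£95).

q = 8; profit = -£76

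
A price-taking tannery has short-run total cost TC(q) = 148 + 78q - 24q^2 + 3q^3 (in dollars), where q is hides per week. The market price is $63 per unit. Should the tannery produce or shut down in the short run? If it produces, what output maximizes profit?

Produce at q = 5

Variable cost is VC = 78q - 24q^2 + 3q^3, so AVC = VC/q = 78 - 24q + 3q^2 and MC = dTC/dq = 78 - 48q + 9q^2.
AVC hits its minimum where MC = AVC, at q = 4, giving min AVC = 78 - 24·4 + 3·4^2 = $30.
Since P = $63 ≥ min AVC = $30, price covers variable cost and the firm should produce.
Solving P = MC: 15 - 48q + 9q^2 = 0 ⇒ q = 1/3 or 5. On the upward-sloping branch, q* = 5.
Check: AVC at q = 5 is $33 ≤ P, so revenue covers variable cost.
Profit = P·q − TC = 63·5 − 313 = $2.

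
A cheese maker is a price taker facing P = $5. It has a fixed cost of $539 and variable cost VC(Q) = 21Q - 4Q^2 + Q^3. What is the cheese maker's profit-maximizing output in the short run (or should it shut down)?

Variable cost is VC = 21Q - 4Q^2 + Q^3, so AVC = VC/Q = 21 - 4Q + Q^2 and MC = dTC/dQ = 21 - 8Q + 3Q^2.
AVC hits its minimum where MC = AVC, at Q = 2, giving min AVC = 21 - 4·2 + 2^2 = $17.
Since P = $5 < min AVC = $17, price fails to cover variable cost at any output.
Shutting down limits the loss to fixed cost, $539.

Shut down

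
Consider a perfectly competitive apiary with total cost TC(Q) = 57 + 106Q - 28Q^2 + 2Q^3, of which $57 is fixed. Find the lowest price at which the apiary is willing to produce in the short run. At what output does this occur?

$8 per unit, at Q = 7

The firm shuts down when price falls below the minimum of average variable cost. AVC = VC/Q = 106 - 28Q + 2Q^2.
dAVC/dQ = -28 + 4Q = 0 gives Q = 7. min AVC = 106 - 28·7 + 2·7^2 = 8.
So the shutdown price is $8.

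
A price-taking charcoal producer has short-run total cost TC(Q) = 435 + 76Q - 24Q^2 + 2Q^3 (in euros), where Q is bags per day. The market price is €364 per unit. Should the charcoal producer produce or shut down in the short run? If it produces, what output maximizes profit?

Produce at Q = 12

Variable cost is VC = 76Q - 24Q^2 + 2Q^3, so AVC = VC/Q = 76 - 24Q + 2Q^2 and MC = dTC/dQ = 76 - 48Q + 6Q^2.
AVC hits its minimum where MC = AVC, at Q = 6, giving min AVC = 76 - 24·6 + 2·6^2 = €4.
Since P = €364 ≥ min AVC = €4, price covers variable cost and the firm should produce.
Solving P = MC: -288 - 48Q + 6Q^2 = 0 ⇒ Q = -4 or 12. On the upward-sloping branch, Q* = 12.
Check: AVC at Q = 12 is €76 ≤ P, so revenue covers variable cost.
Profit = P·Q − TC = 364·12 − 1347 = €3021.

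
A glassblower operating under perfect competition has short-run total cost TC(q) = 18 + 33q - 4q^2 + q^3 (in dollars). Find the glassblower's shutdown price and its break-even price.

Shutdown price = $29; break-even price = $36

AVC = 33 - 4q + q^2; minimized at q = 2, giving min AVC = $29. That is the shutdown price.
ATC = 18/q + 33 - 4q + q^2. Setting dATC/dq = −18/q^2 − 4 + 2q = 0 gives q = 3 (since 2·3^3 − 4·3^2 = 18).
min ATC = 18/3 + 33 − 4·3 + 3^2 = $36. That is the break-even price.
Between these two prices the firm operates at a loss; above $36 it earns a profit.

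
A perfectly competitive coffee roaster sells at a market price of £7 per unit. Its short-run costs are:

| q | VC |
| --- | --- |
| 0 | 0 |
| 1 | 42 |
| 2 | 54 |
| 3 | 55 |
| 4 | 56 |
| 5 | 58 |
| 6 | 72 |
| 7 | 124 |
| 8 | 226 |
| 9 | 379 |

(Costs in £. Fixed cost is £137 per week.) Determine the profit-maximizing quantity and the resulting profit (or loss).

Profit at each row (π = 7q − TC): q=0: -137; q=1: -172; q=2: -177; q=3: -171; q=4: -165; q=5: -160; q=6: -167; q=7: -212; q=8: -307; q=9: -453.
Profit is highest at q = 0. Equivalently, the lowest AVC in the table is 58/5 ≈ £11.60 at q = 5, and P = £7 falls below it — price never covers variable cost, so the firm shuts down and loses only its fixed cost.

q = 0 (shut down); profit = -£137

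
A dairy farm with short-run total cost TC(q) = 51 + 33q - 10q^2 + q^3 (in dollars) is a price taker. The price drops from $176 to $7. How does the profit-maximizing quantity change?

MC = 33 - 20q + 3q^2; the shutdown threshold is min AVC = $8 (at q = 5).
With P = $176 above the shutdown price, P = MC gives q = 11.
At P = $7 < min AVC = $8, price no longer covers variable cost at any output, so the firm shuts down: q = 0.

Output falls from 11 to 0 (the firm shuts down)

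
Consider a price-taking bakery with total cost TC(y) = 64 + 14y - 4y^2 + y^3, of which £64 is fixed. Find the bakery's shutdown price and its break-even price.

Shutdown price = min AVC. AVC = 14 - 4y + y^2, with vertex at y = 2 and minimum £10.
ATC = 64/y + 14 - 4y + y^2. Setting dATC/dy = −64/y^2 − 4 + 2y = 0 gives y = 4 (since 2·4^3 − 4·4^2 = 64).
min ATC = 64/4 + 14 − 4·4 + 4^2 = £30. That is the break-even price.
For £10 ≤ P < £30 the firm produces at a loss; below £10 it shuts down.

Shutdown price = £10; break-even price = £30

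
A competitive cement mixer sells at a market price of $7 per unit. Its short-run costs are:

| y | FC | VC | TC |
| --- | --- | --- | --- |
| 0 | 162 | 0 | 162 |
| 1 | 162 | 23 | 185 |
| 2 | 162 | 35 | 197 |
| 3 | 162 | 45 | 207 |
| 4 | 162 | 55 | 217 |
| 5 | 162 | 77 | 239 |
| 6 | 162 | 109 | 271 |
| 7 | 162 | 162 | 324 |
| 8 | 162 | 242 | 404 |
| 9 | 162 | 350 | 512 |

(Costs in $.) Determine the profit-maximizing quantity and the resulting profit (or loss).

y = 0 (shut down); profit = -$162

Tabulate TR − TC: y=0: -162; y=1: -178; y=2: -183; y=3: -186; y=4: -189; y=5: -204; y=6: -229; y=7: -275; y=8: -348; y=9: -449.
Profit is highest at y = 0. Equivalently, the lowest AVC in the table is 55/4 ≈ $13.75 at y = 4, and P = $7 falls below it — price never covers variable cost, so the firm shuts down and loses only its fixed cost.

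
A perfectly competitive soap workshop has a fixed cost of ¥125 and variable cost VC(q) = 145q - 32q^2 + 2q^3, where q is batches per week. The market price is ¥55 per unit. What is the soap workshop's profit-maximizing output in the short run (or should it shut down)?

Strip out fixed cost: VC = 145q - 32q^2 + 2q^3. Then AVC = 145 - 32q + 2q^2 and MC = 145 - 64q + 6q^2.
AVC is minimized where dAVC/dq = -32 + 4q = 0, at q = 8; min AVC = 145 - 32·8 + 2·8^2 = ¥17.
Since P = ¥55 ≥ min AVC = ¥17, price covers variable cost and the firm should produce.
P = MC gives 90 - 64q + 6q^2 = 0, with roots 5/3 and 9. Take the larger (rising MC): q* = 9.
Check: AVC at q = 9 is ¥19 ≤ P, so revenue covers variable cost.
Profit = P·q − TC = 55·9 − 296 = ¥199.

Produce at q = 9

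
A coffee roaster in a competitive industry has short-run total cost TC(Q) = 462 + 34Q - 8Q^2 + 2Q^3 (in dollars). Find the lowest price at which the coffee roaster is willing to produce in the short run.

Short-run supply begins at min AVC. From VC = 34Q - 8Q^2 + 2Q^3, AVC = 34 - 8Q + 2Q^2.
dAVC/dQ = -8 + 4Q = 0 gives Q = 2. min AVC = 34 - 8·2 + 2·2^2 = 26.
So the shutdown price is $26.

$26 per unit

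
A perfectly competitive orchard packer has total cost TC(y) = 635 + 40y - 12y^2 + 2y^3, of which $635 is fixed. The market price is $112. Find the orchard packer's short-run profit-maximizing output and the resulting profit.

AVC = 40 - 12y + 2y^2; min AVC = $22 at y = 3. Since P = $112 ≥ min AVC, the firm produces.
MC = 40 - 24y + 6y^2. Setting P = MC and taking the root on the rising branch gives y* = 6.
TR = 112·6 = 672. TC = 635 + 240 = 875. Profit = 672 − 875 = -$203.
Shutting down would mean losing the fixed cost of $635, so operating at a loss of $203 is better by $432.

Profit = -$203 at y = 6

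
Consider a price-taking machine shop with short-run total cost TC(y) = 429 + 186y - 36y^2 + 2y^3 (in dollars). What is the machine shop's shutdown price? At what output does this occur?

$24 per unit, at y = 9

Short-run supply begins at min AVC. From VC = 186y - 36y^2 + 2y^3, AVC = 186 - 36y + 2y^2.
dAVC/dy = -36 + 4y = 0 gives y = 9. min AVC = 186 - 36·9 + 2·9^2 = 24.
So the shutdown price is $24.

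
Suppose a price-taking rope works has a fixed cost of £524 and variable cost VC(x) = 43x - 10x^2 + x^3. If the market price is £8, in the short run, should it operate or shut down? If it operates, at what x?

Strip out fixed cost: VC = 43x - 10x^2 + x^3. Then AVC = 43 - 10x + x^2 and MC = 43 - 20x + 3x^2.
AVC is minimized where dAVC/dx = -10 + 2x = 0, at x = 5; min AVC = 43 - 10·5 + 5^2 = £18.
With P < min AVC (£8 < £18), every unit sold adds to the loss.
Best response: produce nothing and absorb the £524 fixed cost.

Shut down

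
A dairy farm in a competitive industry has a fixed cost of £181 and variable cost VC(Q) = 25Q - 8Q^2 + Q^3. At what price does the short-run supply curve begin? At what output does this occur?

£9 per unit, at Q = 4

The shutdown price is the minimum of AVC. VC = 25Q - 8Q^2 + Q^3, so AVC = 25 - 8Q + Q^2.
dAVC/dQ = -8 + 2Q = 0 gives Q = 4. min AVC = 25 - 8·4 + 4^2 = 9.
For P < £9 the firm produces nothing.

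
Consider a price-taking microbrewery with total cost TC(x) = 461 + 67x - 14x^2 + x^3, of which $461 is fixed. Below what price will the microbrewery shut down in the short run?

$18 per unit

The shutdown price is the minimum of AVC. VC = 67x - 14x^2 + x^3, so AVC = 67 - 14x + x^2.
At the minimum of AVC, MC = AVC. MC = 67 - 28x + 3x^2; setting MC = AVC gives 2x^2 - 14x = 0, so x = 7. min AVC = 18.
For P < $18 the firm produces nothing.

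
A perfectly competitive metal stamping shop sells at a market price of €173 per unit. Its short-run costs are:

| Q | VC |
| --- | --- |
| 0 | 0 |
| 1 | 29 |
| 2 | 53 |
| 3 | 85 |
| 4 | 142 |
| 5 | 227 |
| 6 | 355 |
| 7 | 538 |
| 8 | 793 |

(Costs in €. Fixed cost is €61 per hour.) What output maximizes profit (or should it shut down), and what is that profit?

Compute π = P·Q − TC at each output: Q=0: -61; Q=1: 83; Q=2: 232; Q=3: 373; Q=4: 489; Q=5: 577; Q=6: 622; Q=7: 612; Q=8: 530.
Profit is maximized at Q = 6. AVC there is 355/6 = €59.17 ≤ P, so producing beats shutting down (which would give -€61).

Q = 6; profit = €622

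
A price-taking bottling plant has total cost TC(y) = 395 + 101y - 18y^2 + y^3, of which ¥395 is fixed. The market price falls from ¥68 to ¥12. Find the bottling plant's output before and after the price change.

Output falls from 11 to 0 (the firm shuts down)

AVC = 101 - 18y + y^2, minimized at y = 9 where min AVC = ¥20. MC = 101 - 36y + 3y^2.
At P = ¥68 ≥ min AVC, set P = MC on the rising branch: y = 11.
At P = ¥12 < min AVC = ¥20, price no longer covers variable cost at any output, so the firm shuts down: y = 0.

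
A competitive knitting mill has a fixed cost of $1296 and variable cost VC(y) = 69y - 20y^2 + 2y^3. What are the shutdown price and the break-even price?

Shutdown price = $19; break-even price = $195

AVC = 69 - 20y + 2y^2; minimized at y = 5, giving min AVC = $19. That is the shutdown price.
ATC = 1296/y + 69 - 20y + 2y^2. Setting dATC/dy = −1296/y^2 − 20 + 4y = 0 gives y = 9 (since 4·9^3 − 20·9^2 = 1296).
min ATC = 1296/9 + 69 − 20·9 + 2·9^2 = $195. That is the break-even price.
Between these two prices the firm operates at a loss; above $195 it earns a profit.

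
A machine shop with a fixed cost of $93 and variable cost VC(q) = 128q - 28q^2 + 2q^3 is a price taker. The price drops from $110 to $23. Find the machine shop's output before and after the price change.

Output falls from 9 to 0 (the firm shuts down)

AVC = 128 - 28q + 2q^2, minimized at q = 7 where min AVC = $30. MC = 128 - 56q + 6q^2.
At P = $110 ≥ min AVC, set P = MC on the rising branch: q = 9.
At P = $23 < min AVC = $30, price no longer covers variable cost at any output, so the firm shuts down: q = 0.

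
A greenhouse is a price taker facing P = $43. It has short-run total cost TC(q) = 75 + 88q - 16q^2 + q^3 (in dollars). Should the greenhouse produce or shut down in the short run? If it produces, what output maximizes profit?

Produce at q = 9

Strip out fixed cost: VC = 88q - 16q^2 + q^3. Then AVC = 88 - 16q + q^2 and MC = 88 - 32q + 3q^2.
AVC hits its minimum where MC = AVC, at q = 8, giving min AVC = 88 - 16·8 + 8^2 = $24.
Because $43 ≥ $24, revenue can cover variable cost; the firm operates.
Solving P = MC: 45 - 32q + 3q^2 = 0 ⇒ q = 5/3 or 9. On the upward-sloping branch, q* = 9.
Check: AVC at q = 9 is $25 ≤ P, so revenue covers variable cost.
Profit = P·q − TC = 43·9 − 300 = $87.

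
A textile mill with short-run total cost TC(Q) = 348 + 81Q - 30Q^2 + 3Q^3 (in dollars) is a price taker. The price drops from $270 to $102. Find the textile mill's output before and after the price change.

Output falls from 9 to 7

AVC = 81 - 30Q + 3Q^2, minimized at Q = 5 where min AVC = $6. MC = 81 - 60Q + 9Q^2.
With P = $270 above the shutdown price, P = MC gives Q = 9.
At P = $102 ≥ min AVC, set P = MC: Q = 7. The firm stays open but cuts output.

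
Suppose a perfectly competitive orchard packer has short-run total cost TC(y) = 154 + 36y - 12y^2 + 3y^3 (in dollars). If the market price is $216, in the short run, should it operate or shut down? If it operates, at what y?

From TC, MC = TC'(y) = 36 - 24y + 9y^2 and AVC = VC/y = 36 - 12y + 3y^2.
AVC is minimized where dAVC/dy = -12 + 6y = 0, at y = 2; min AVC = 36 - 12·2 + 3·2^2 = $24.
Since P = $216 ≥ min AVC = $24, price covers variable cost and the firm should produce.
Set P = MC: 216 = 36 - 24y + 9y^2 → -180 - 24y + 9y^2 = 0. The roots are y = -10/3 and y = 6; the profit-maximizing output is on the rising part of MC, so y* = 6.
Check: AVC at y = 6 is $72 ≤ P, so revenue covers variable cost.
Profit = P·y − TC = 216·6 − 586 = $710.

Produce at y = 6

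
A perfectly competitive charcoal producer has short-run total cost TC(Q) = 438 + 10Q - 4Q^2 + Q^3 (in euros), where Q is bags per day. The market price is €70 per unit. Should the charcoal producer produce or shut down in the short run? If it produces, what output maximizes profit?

Produce at Q = 6

From TC, MC = TC'(Q) = 10 - 8Q + 3Q^2 and AVC = VC/Q = 10 - 4Q + Q^2.
AVC hits its minimum where MC = AVC, at Q = 2, giving min AVC = 10 - 4·2 + 2^2 = €6.
Since P = €70 ≥ min AVC = €6, price covers variable cost and the firm should produce.
Set P = MC: 70 = 10 - 8Q + 3Q^2 → -60 - 8Q + 3Q^2 = 0. The roots are Q = -10/3 and Q = 6; the profit-maximizing output is on the rising part of MC, so Q* = 6.
Check: AVC at Q = 6 is €22 ≤ P, so revenue covers variable cost.
Profit = P·Q − TC = 70·6 − 570 = -€150, a loss, but smaller than the €438 fixed cost the firm would lose by shutting down.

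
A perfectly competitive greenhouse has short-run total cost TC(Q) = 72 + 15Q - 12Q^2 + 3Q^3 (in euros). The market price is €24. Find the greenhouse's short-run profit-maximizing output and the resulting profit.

Profit = -€18 at Q = 3

AVC = 15 - 12Q + 3Q^2 has its minimum €3 at Q = 2; price €24 clears that bar, so the firm operates.
MC = 15 - 24Q + 9Q^2. Setting P = MC and taking the root on the rising branch gives Q* = 3.
TR = 24·3 = 72. TC = 72 + 18 = 90. Profit = 72 − 90 = -€18.
That loss of €18 beats the €72 the firm would lose by shutting down; producing recovers €54 of fixed cost.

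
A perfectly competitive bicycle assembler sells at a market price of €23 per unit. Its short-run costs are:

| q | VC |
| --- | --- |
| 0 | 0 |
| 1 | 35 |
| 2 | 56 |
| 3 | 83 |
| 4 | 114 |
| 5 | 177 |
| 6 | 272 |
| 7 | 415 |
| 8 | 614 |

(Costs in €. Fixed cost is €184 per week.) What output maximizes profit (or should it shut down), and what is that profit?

q = 0 (shut down); profit = -€184

Compute π = P·q − TC at each output: q=0: -184; q=1: -196; q=2: -194; q=3: -198; q=4: -206; q=5: -246; q=6: -318; q=7: -438; q=8: -614.
Profit is highest at q = 0. Equivalently, the lowest AVC in the table is 83/3 ≈ €27.67 at q = 3, and P = €23 falls below it — price never covers variable cost, so the firm shuts down and loses only its fixed cost.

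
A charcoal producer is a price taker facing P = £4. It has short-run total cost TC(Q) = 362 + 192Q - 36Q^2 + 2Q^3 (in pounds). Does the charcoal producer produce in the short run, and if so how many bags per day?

From TC, MC = TC'(Q) = 192 - 72Q + 6Q^2 and AVC = VC/Q = 192 - 36Q + 2Q^2.
The AVC parabola has its vertex at Q = 36/4 = 9, where AVC = 192 - 36·9 + 2·9^2 = £30.
With P < min AVC (£4 < £30), every unit sold adds to the loss.
Shutting down limits the loss to fixed cost, £362.

Shut down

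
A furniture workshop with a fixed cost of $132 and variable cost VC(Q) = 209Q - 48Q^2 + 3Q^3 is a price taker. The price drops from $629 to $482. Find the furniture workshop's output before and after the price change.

MC = 209 - 96Q + 9Q^2; the shutdown threshold is min AVC = $17 (at Q = 8).
With P = $629 above the shutdown price, P = MC gives Q = 14.
At P = $482 ≥ min AVC, set P = MC: Q = 13. The firm stays open but cuts output.

Output falls from 14 to 13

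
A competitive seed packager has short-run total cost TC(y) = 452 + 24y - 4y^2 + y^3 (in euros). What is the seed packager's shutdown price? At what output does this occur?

€20 per unit, at y = 2

The shutdown price is the minimum of AVC. VC = 24y - 4y^2 + y^3, so AVC = 24 - 4y + y^2.
At the minimum of AVC, MC = AVC. MC = 24 - 8y + 3y^2; setting MC = AVC gives 2y^2 - 4y = 0, so y = 2. min AVC = 20.
The firm shuts down for any P below €20.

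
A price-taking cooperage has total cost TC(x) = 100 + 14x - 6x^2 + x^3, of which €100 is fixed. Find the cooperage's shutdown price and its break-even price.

Shutdown price = €5; break-even price = €29

AVC = 14 - 6x + x^2; minimized at x = 3, giving min AVC = €5. That is the shutdown price.
ATC = 100/x + 14 - 6x + x^2. Setting dATC/dx = −100/x^2 − 6 + 2x = 0 gives x = 5 (since 2·5^3 − 6·5^2 = 100).
min ATC = 100/5 + 14 − 6·5 + 5^2 = €29. That is the break-even price.
Between these two prices the firm operates at a loss; above €29 it earns a profit.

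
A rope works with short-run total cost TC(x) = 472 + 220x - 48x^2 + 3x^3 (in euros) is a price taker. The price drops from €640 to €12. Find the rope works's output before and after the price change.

MC = 220 - 96x + 9x^2; the shutdown threshold is min AVC = €28 (at x = 8).
With P = €640 above the shutdown price, P = MC gives x = 14.
At P = €12 < min AVC = €28, price no longer covers variable cost at any output, so the firm shuts down: x = 0.

Output falls from 14 to 0 (the firm shuts down)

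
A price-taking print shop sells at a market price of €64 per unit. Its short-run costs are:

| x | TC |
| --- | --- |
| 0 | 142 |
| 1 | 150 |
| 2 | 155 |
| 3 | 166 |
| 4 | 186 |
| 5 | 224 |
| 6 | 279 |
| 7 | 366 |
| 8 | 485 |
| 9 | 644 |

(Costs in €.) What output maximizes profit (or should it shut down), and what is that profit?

Tabulate TR − TC: x=0: -142; x=1: -86; x=2: -27; x=3: 26; x=4: 70; x=5: 96; x=6: 105; x=7: 82; x=8: 27; x=9: -68.
Profit is maximized at x = 6. AVC there is 137/6 = €22.83 ≤ P, so producing beats shutting down (which would give -€142).

x = 6; profit = €105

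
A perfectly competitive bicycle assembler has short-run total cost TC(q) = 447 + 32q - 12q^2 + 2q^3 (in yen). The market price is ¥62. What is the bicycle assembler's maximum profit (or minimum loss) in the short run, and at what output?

Profit = -¥247 at q = 5

AVC = 32 - 12q + 2q^2 has its minimum ¥14 at q = 3; price ¥62 clears that bar, so the firm operates.
With MC = 32 - 24q + 6q^2, P = MC on the upward-sloping part at q* = 5.
TR = 62·5 = 310. TC = 447 + 110 = 557. Profit = 310 − 557 = -¥247.
Shutting down would mean losing the fixed cost of ¥447, so operating at a loss of ¥247 is better by ¥200.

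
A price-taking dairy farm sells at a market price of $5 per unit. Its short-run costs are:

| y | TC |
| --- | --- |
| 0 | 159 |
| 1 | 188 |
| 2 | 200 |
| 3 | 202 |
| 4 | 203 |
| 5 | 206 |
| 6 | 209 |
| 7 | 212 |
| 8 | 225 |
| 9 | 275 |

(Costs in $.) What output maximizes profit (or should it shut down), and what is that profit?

Compute π = P·y − TC at each output: y=0: -159; y=1: -183; y=2: -190; y=3: -187; y=4: -183; y=5: -181; y=6: -179; y=7: -177; y=8: -185; y=9: -230.
Profit is highest at y = 0. Equivalently, the lowest AVC in the table is 53/7 ≈ $7.57 at y = 7, and P = $5 falls below it — price never covers variable cost, so the firm shuts down and loses only its fixed cost.

y = 0 (shut down); profit = -$159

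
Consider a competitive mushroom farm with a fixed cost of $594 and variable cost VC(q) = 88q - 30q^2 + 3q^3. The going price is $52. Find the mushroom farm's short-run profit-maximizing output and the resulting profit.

Profit = -$378 at q = 6

AVC = 88 - 30q + 3q^2 has its minimum $13 at q = 5; price $52 clears that bar, so the firm operates.
With MC = 88 - 60q + 9q^2, P = MC on the upward-sloping part at q* = 6.
TR = 52·6 = 312. TC = 594 + 96 = 690. Profit = 312 − 690 = -$378.
That loss of $378 beats the $594 the firm would lose by shutting down; producing recovers $216 of fixed cost.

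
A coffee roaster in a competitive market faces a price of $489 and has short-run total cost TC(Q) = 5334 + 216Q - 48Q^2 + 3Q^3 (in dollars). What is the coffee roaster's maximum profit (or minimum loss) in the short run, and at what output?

AVC = 216 - 48Q + 3Q^2 has its minimum $24 at Q = 8; price $489 clears that bar, so the firm operates.
With MC = 216 - 96Q + 9Q^2, P = MC on the upward-sloping part at Q* = 13.
TR = 489·13 = 6357. TC = 5334 + 1287 = 6621. Profit = 6357 − 6621 = -$264.
That loss of $264 beats the $5334 the firm would lose by shutting down; producing recovers $5070 of fixed cost.

Profit = -$264 at Q = 13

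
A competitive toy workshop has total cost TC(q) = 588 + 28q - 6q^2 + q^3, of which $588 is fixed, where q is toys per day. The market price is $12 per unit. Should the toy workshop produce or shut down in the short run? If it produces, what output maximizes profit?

Shut down

Strip out fixed cost: VC = 28q - 6q^2 + q^3. Then AVC = 28 - 6q + q^2 and MC = 28 - 12q + 3q^2.
AVC hits its minimum where MC = AVC, at q = 3, giving min AVC = 28 - 6·3 + 3^2 = $19.
With P < min AVC ($12 < $19), every unit sold adds to the loss.
The firm minimizes its loss by shutting down and losing only its fixed cost of $588.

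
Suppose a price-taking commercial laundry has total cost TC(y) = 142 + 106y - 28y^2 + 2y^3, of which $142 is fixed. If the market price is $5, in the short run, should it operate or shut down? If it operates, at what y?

Shut down

From TC, MC = TC'(y) = 106 - 56y + 6y^2 and AVC = VC/y = 106 - 28y + 2y^2.
AVC is minimized where dAVC/dy = -28 + 4y = 0, at y = 7; min AVC = 106 - 28·7 + 2·7^2 = $8.
Since P = $5 < min AVC = $8, price fails to cover variable cost at any output.
The firm minimizes its loss by shutting down and losing only its fixed cost of $142.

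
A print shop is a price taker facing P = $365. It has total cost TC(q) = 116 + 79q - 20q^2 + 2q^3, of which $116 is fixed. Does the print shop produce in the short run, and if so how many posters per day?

Produce at q = 11

Variable cost is VC = 79q - 20q^2 + 2q^3, so AVC = VC/q = 79 - 20q + 2q^2 and MC = dTC/dq = 79 - 40q + 6q^2.
AVC is minimized where dAVC/dq = -20 + 4q = 0, at q = 5; min AVC = 79 - 20·5 + 2·5^2 = $29.
Since P = $365 ≥ min AVC = $29, price covers variable cost and the firm should produce.
Solving P = MC: -286 - 40q + 6q^2 = 0 ⇒ q = -13/3 or 11. On the upward-sloping branch, q* = 11.
Check: AVC at q = 11 is $101 ≤ P, so revenue covers variable cost.
Profit = P·q − TC = 365·11 − 1227 = $2788.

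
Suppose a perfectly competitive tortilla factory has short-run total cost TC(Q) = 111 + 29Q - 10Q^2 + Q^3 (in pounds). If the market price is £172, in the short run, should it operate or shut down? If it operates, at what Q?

Produce at Q = 11

Strip out fixed cost: VC = 29Q - 10Q^2 + Q^3. Then AVC = 29 - 10Q + Q^2 and MC = 29 - 20Q + 3Q^2.
AVC hits its minimum where MC = AVC, at Q = 5, giving min AVC = 29 - 10·5 + 5^2 = £4.
P = £172 exceeds min AVC = £4, so the firm stays open.
Set P = MC: 172 = 29 - 20Q + 3Q^2 → -143 - 20Q + 3Q^2 = 0. The roots are Q = -13/3 and Q = 11; the profit-maximizing output is on the rising part of MC, so Q* = 11.
Check: AVC at Q = 11 is £40 ≤ P, so revenue covers variable cost.
Profit = P·Q − TC = 172·11 − 551 = £1341.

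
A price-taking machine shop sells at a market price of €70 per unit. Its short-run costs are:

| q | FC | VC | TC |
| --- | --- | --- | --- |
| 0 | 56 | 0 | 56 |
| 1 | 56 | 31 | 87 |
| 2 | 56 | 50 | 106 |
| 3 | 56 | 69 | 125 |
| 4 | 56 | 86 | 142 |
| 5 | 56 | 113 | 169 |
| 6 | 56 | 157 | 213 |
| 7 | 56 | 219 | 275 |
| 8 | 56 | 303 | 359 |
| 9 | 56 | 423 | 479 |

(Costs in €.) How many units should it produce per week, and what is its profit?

Compute π = P·q − TC at each output: q=0: -56; q=1: -17; q=2: 34; q=3: 85; q=4: 138; q=5: 181; q=6: 207; q=7: 215; q=8: 201; q=9: 151.
Profit is maximized at q = 7. AVC there is 219/7 = €31.29 ≤ P, so producing beats shutting down (which would give -€56).

q = 7; profit = €215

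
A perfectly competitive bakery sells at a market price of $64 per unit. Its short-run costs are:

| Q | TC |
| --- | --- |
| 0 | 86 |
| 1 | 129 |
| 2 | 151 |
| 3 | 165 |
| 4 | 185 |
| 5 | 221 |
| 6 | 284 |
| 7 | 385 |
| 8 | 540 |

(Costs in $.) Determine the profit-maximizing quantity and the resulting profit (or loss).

Compute π = P·Q − TC at each output: Q=0: -86; Q=1: -65; Q=2: -23; Q=3: 27; Q=4: 71; Q=5: 99; Q=6: 100; Q=7: 63; Q=8: -28.
Profit is maximized at Q = 6. AVC there is 198/6 = $33 ≤ P, so producing beats shutting down (which would give -$86).

Q = 6; profit = $100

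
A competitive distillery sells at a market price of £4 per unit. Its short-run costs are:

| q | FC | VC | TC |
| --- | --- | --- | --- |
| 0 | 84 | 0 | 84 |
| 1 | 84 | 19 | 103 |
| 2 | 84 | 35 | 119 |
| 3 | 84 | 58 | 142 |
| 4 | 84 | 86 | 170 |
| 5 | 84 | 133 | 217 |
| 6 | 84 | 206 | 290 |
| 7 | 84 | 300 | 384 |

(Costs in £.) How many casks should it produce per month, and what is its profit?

q = 0 (shut down); profit = -£84

Compute π = P·q − TC at each output: q=0: -84; q=1: -99; q=2: -111; q=3: -130; q=4: -154; q=5: -197; q=6: -266; q=7: -356.
Profit is highest at q = 0. Equivalently, the lowest AVC in the table is 35/2 ≈ £17.50 at q = 2, and P = £4 falls below it — price never covers variable cost, so the firm shuts down and loses only its fixed cost.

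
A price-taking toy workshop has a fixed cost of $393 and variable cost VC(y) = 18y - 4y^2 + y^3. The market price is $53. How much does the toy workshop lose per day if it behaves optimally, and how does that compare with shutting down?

AVC = 18 - 4y + y^2; min AVC = $14 at y = 2. Since P = $53 ≥ min AVC, the firm produces.
MC = 18 - 8y + 3y^2. Setting P = MC and taking the root on the rising branch gives y* = 5.
TR = 53·5 = 265. TC = 393 + 115 = 508. Profit = 265 − 508 = -$243.
Shutting down would mean losing the fixed cost of $393, so operating at a loss of $243 is better by $150.

Profit = -$243 at y = 5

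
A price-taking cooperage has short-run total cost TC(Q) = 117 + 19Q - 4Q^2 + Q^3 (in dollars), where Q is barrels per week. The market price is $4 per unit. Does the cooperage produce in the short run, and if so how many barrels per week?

Shut down

Strip out fixed cost: VC = 19Q - 4Q^2 + Q^3. Then AVC = 19 - 4Q + Q^2 and MC = 19 - 8Q + 3Q^2.
AVC is minimized where dAVC/dQ = -4 + 2Q = 0, at Q = 2; min AVC = 19 - 4·2 + 2^2 = $15.
Since P = $4 < min AVC = $15, price fails to cover variable cost at any output.
Shutting down limits the loss to fixed cost, $117.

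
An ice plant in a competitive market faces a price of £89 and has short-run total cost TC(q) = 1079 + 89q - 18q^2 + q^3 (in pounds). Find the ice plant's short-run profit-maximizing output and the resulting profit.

Profit = -£215 at q = 12

AVC = 89 - 18q + q^2 has its minimum £8 at q = 9; price £89 clears that bar, so the firm operates.
With MC = 89 - 36q + 3q^2, P = MC on the upward-sloping part at q* = 12.
TR = 89·12 = 1068. TC = 1079 + 204 = 1283. Profit = 1068 − 1283 = -£215.
That loss of £215 beats the £1079 the firm would lose by shutting down; producing recovers £864 of fixed cost.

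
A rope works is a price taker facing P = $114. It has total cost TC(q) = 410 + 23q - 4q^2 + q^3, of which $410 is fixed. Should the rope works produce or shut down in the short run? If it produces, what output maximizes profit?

From TC, MC = TC'(q) = 23 - 8q + 3q^2 and AVC = VC/q = 23 - 4q + q^2.
AVC hits its minimum where MC = AVC, at q = 2, giving min AVC = 23 - 4·2 + 2^2 = $19.
Because $114 ≥ $19, revenue can cover variable cost; the firm operates.
P = MC gives -91 - 8q + 3q^2 = 0, with roots -13/3 and 7. Take the larger (rising MC): q* = 7.
Check: AVC at q = 7 is $44 ≤ P, so revenue covers variable cost.
Profit = P·q − TC = 114·7 − 718 = $80.

Produce at q = 7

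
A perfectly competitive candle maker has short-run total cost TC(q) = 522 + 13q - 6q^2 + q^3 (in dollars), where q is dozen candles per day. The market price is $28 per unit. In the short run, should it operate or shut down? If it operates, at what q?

Variable cost is VC = 13q - 6q^2 + q^3, so AVC = VC/q = 13 - 6q + q^2 and MC = dTC/dq = 13 - 12q + 3q^2.
The AVC parabola has its vertex at q = 6/2 = 3, where AVC = 13 - 6·3 + 3^2 = $4.
Since P = $28 ≥ min AVC = $4, price covers variable cost and the firm should produce.
Solving P = MC: -15 - 12q + 3q^2 = 0 ⇒ q = -1 or 5. On the upward-sloping branch, q* = 5.
Check: AVC at q = 5 is $8 ≤ P, so revenue covers variable cost.
Profit = P·q − TC = 28·5 − 562 = -$422, a loss, but smaller than the $522 fixed cost the firm would lose by shutting down.

Produce at q = 5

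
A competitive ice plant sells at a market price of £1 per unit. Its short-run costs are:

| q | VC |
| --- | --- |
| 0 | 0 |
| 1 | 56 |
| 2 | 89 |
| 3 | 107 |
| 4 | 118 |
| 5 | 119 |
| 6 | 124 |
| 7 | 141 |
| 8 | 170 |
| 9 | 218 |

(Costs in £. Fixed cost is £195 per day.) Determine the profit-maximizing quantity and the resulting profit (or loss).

Tabulate TR − TC: q=0: -195; q=1: -250; q=2: -282; q=3: -299; q=4: -309; q=5: -309; q=6: -313; q=7: -329; q=8: -357; q=9: -404.
Profit is highest at q = 0. Equivalently, the lowest AVC in the table is 141/7 ≈ £20.14 at q = 7, and P = £1 falls below it — price never covers variable cost, so the firm shuts down and loses only its fixed cost.

q = 0 (shut down); profit = -£195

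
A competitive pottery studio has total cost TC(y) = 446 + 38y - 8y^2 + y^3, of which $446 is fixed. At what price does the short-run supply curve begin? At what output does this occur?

Short-run supply begins at min AVC. From VC = 38y - 8y^2 + y^3, AVC = 38 - 8y + y^2.
At the minimum of AVC, MC = AVC. MC = 38 - 16y + 3y^2; setting MC = AVC gives 2y^2 - 8y = 0, so y = 4. min AVC = 22.
So the shutdown price is $22.

$22 per unit, at y = 4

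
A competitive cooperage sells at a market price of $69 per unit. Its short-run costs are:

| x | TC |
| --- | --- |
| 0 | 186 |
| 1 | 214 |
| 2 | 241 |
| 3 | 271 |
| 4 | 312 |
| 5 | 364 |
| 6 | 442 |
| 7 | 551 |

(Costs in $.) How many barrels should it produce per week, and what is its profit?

x = 5; profit = -$19

Tabulate TR − TC: x=0: -186; x=1: -145; x=2: -103; x=3: -64; x=4: -36; x=5: -19; x=6: -28; x=7: -68.
Profit is maximized at x = 5. AVC there is 178/5 = $35.60 ≤ P, so producing beats shutting down (which would give -$186).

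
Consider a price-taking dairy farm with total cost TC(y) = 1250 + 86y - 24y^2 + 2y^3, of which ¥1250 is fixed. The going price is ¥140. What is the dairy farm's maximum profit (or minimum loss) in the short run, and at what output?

AVC = 86 - 24y + 2y^2; min AVC = ¥14 at y = 6. Since P = ¥140 ≥ min AVC, the firm produces.
MC = 86 - 48y + 6y^2. Setting P = MC and taking the root on the rising branch gives y* = 9.
TR = 140·9 = 1260. TC = 1250 + 288 = 1538. Profit = 1260 − 1538 = -¥278.
By producing, the firm covers all variable cost plus ¥972 of fixed cost; shutting down would lose the full ¥1250.

Profit = -¥278 at y = 9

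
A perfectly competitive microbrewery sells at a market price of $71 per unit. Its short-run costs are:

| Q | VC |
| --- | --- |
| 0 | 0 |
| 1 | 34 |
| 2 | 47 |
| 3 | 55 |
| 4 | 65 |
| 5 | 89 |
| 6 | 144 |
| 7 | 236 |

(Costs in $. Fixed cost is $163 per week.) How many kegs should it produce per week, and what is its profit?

Q = 6; profit = $119

Profit at each row (π = 71Q − TC): Q=0: -163; Q=1: -126; Q=2: -68; Q=3: -5; Q=4: 56; Q=5: 103; Q=6: 119; Q=7: 98.
Profit is maximized at Q = 6. AVC there is 144/6 = $24 ≤ P, so producing beats shutting down (which would give -$163).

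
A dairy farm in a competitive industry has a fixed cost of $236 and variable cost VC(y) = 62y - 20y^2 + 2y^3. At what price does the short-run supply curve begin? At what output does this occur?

$12 per unit, at y = 5

The firm shuts down when price falls below the minimum of average variable cost. AVC = VC/y = 62 - 20y + 2y^2.
dAVC/dy = -20 + 4y = 0 gives y = 5. min AVC = 62 - 20·5 + 2·5^2 = 12.
So the shutdown price is $12.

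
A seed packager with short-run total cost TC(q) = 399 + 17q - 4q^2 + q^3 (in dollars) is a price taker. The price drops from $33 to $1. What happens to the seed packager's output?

Output falls from 4 to 0 (the firm shuts down)

AVC = 17 - 4q + q^2, minimized at q = 2 where min AVC = $13. MC = 17 - 8q + 3q^2.
With P = $33 above the shutdown price, P = MC gives q = 4.
At P = $1 < min AVC = $13, price no longer covers variable cost at any output, so the firm shuts down: q = 0.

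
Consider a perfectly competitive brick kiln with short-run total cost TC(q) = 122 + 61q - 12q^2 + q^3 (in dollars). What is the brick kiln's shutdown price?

$25 per unit

The shutdown price is the minimum of AVC. VC = 61q - 12q^2 + q^3, so AVC = 61 - 12q + q^2.
At the minimum of AVC, MC = AVC. MC = 61 - 24q + 3q^2; setting MC = AVC gives 2q^2 - 12q = 0, so q = 6. min AVC = 25.
For P < $25 the firm produces nothing.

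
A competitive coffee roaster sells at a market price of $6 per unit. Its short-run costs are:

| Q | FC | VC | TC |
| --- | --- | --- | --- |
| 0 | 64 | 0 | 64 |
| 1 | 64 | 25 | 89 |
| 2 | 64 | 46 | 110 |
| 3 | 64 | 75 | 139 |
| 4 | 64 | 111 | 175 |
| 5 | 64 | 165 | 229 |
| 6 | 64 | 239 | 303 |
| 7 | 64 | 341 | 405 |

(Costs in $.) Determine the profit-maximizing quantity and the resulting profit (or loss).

Q = 0 (shut down); profit = -$64

Profit at each row (π = 6Q − TC): Q=0: -64; Q=1: -83; Q=2: -98; Q=3: -121; Q=4: -151; Q=5: -199; Q=6: -267; Q=7: -363.
Profit is highest at Q = 0. Equivalently, the lowest AVC in the table is 46/2 ≈ $23 at Q = 2, and P = $6 falls below it — price never covers variable cost, so the firm shuts down and loses only its fixed cost.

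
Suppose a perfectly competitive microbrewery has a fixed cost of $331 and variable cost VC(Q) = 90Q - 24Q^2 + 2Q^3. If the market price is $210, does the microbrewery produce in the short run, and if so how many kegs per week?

From TC, MC = TC'(Q) = 90 - 48Q + 6Q^2 and AVC = VC/Q = 90 - 24Q + 2Q^2.
AVC hits its minimum where MC = AVC, at Q = 6, giving min AVC = 90 - 24·6 + 2·6^2 = $18.
Since P = $210 ≥ min AVC = $18, price covers variable cost and the firm should produce.
Set P = MC: 210 = 90 - 48Q + 6Q^2 → -120 - 48Q + 6Q^2 = 0. The roots are Q = -2 and Q = 10; the profit-maximizing output is on the rising part of MC, so Q* = 10.
Check: AVC at Q = 10 is $50 ≤ P, so revenue covers variable cost.
Profit = P·Q − TC = 210·10 − 831 = $1269.

Produce at Q = 10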